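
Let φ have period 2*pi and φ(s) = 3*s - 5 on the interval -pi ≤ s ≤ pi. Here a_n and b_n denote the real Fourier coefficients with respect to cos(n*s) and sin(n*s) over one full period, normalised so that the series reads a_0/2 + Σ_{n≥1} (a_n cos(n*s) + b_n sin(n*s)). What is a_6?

a_6 = 1/pi ∫_{-pi}^{pi} φ(s) cos(6*s) ds.
Integrating by parts (boundary term plus one more integral), an antiderivative of (3*s - 5) cos(6*s) is s*sin(6*s)/2 - 5*sin(6*s)/6 + cos(6*s)/12; evaluating from -pi to pi: ∫_{-pi}^{pi} (3*s - 5) cos(6*s) ds = (1/12) - (1/12) = 0.
Hence a_6 = (1/pi)·(0) = 0.

0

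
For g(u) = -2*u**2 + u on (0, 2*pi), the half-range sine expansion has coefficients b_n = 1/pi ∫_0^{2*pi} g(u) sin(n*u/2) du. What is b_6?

b_6 = 1/pi ∫_0^{2*pi} (-2*u**2 + u) sin(3*u) du.
Integrating by parts twice (tabular method), an antiderivative of (-2*u**2 + u) sin(3*u) is 2*u**2*cos(3*u)/3 - 4*u*sin(3*u)/9 - u*cos(3*u)/3 + sin(3*u)/9 - 4*cos(3*u)/27; evaluating from 0 to 2*pi: ∫_{0}^{2*pi} (-2*u**2 + u) sin(3*u) du = (-2*pi/3 - 4/27 + 8*pi**2/3) - (-4/27) = 2*pi*(-1 + 4*pi)/3.
Hence b_6 = (1/pi)·(2*pi*(-1 + 4*pi)/3) = -2/3 + 8*pi/3.

-2/3 + 8*pi/3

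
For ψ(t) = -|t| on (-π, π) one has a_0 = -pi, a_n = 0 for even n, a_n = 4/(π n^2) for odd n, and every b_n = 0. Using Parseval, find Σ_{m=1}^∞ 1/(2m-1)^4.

pi**4/96

Parseval: a_0^2/2 + Σ a_n^2 = (1/π) ∫_{-π}^{π} ψ(t)^2 dt = 2*pi**2/3.
Subtract a_0^2/2 = pi**2/2: Σ a_n^2 = pi**2/6.
Only odd n contribute, with a_n^2 = 16/(π^2 n^4), so Σ_{m≥1} 1/(2m-1)^4 = π^2·(pi**2/6)/16 = pi**4/96.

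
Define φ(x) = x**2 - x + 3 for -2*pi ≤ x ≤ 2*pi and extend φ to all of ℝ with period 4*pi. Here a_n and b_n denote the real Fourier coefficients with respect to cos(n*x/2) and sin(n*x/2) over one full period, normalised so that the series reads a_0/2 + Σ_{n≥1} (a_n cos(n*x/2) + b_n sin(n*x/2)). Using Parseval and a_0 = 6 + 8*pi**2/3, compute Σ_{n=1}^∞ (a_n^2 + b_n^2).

Parseval: a_0^2/2 + Σ_{n≥1} (a_n^2+b_n^2) = (1/(2*pi)) ∫_{-2*pi}^{2*pi} φ(x)^2 dx = 18 + 56*pi**2/3 + 32*pi**4/5.
Subtract a_0^2/2 = 2*(9 + 4*pi**2)**2/9: Σ (a_n^2+b_n^2) = 8*pi**2*(15 + 16*pi**2)/45.

8*pi**2*(15 + 16*pi**2)/45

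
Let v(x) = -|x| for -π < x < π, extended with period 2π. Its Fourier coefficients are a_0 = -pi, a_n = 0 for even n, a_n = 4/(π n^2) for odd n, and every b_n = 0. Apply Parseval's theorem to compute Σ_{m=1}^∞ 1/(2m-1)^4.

Parseval: a_0^2/2 + Σ a_n^2 = (1/π) ∫_{-π}^{π} v(x)^2 dx = 2*pi**2/3.
Subtract a_0^2/2 = pi**2/2: Σ a_n^2 = pi**2/6.
Only odd n contribute, with a_n^2 = 16/(π^2 n^4), so Σ_{m≥1} 1/(2m-1)^4 = π^2·(pi**2/6)/16 = pi**4/96.

pi**4/96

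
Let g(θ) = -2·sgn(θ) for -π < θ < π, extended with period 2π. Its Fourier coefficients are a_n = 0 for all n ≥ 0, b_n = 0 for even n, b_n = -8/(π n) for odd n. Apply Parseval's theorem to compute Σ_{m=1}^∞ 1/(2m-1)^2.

Parseval: Σ b_n^2 = (1/π) ∫_{-π}^{π} g(θ)^2 dθ = 8.
Only odd n contribute, with b_n^2 = 64/(π^2 n^2), so Σ_{m≥1} 1/(2m-1)^2 = π^2·(8)/64 = pi**2/8.

pi**2/8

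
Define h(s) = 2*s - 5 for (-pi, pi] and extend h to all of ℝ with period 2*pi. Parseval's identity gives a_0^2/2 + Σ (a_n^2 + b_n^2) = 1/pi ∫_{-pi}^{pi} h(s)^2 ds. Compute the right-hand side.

1/pi ∫_{-pi}^{pi} h(s)^2 ds = 1/pi · (8*pi**3/3 + 50*pi) = 8*pi**2/3 + 50.

8*pi**2/3 + 50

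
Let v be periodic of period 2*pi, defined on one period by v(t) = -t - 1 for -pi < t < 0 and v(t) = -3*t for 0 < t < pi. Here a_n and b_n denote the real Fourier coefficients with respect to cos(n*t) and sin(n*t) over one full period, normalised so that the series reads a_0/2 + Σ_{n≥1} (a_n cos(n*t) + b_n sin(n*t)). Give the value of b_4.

1

b_4 = 1/pi ∫_{-pi}^{pi} v(t) sin(4*t) dt.
Split the integral at the breakpoints.
Integrating by parts (boundary term plus one more integral), an antiderivative of (-t - 1) sin(4*t) is t*cos(4*t)/4 - sin(4*t)/16 + cos(4*t)/4; evaluating from -pi to 0: ∫_{-pi}^{0} (-t - 1) sin(4*t) dt = (1/4) - (1/4 - pi/4) = pi/4.
Integrating by parts (boundary term plus one more integral), an antiderivative of (-3*t) sin(4*t) is 3*t*cos(4*t)/4 - 3*sin(4*t)/16; evaluating from 0 to pi: ∫_{0}^{pi} (-3*t) sin(4*t) dt = (3*pi/4) - (0) = 3*pi/4.
Summing the pieces and multiplying by (1/pi) gives b_4 = 1.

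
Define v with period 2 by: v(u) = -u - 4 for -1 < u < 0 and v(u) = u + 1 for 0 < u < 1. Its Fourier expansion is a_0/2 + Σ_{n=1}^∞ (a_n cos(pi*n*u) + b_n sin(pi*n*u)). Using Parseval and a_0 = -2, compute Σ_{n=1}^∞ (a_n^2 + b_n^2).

Parseval: a_0^2/2 + Σ_{n≥1} (a_n^2+b_n^2) = ∫_{-1}^{1} v(u)^2 du = 44/3.
Subtract a_0^2/2 = 2: Σ (a_n^2+b_n^2) = 38/3.

38/3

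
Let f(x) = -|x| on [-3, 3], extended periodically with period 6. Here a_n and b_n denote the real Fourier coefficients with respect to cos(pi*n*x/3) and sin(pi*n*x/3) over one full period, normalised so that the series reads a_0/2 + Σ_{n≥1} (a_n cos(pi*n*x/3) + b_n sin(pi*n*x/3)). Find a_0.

-3

a_0 = 1/3 ∫_{-3}^{3} f(x) dx = 1/3 · (-9) = -3.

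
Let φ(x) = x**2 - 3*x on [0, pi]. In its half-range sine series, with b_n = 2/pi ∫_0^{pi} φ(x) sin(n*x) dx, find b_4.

3/2 - pi/2

b_4 = 2/pi ∫_0^{pi} (x**2 - 3*x) sin(4*x) dx.
Integrating by parts twice (tabular method), an antiderivative of (x**2 - 3*x) sin(4*x) is -x**2*cos(4*x)/4 + x*sin(4*x)/8 + 3*x*cos(4*x)/4 - 3*sin(4*x)/16 + cos(4*x)/32; evaluating from 0 to pi: ∫_{0}^{pi} (x**2 - 3*x) sin(4*x) dx = (-pi**2/4 + 1/32 + 3*pi/4) - (1/32) = pi*(3 - pi)/4.
Hence b_4 = (2/pi)·(pi*(3 - pi)/4) = 3/2 - pi/2.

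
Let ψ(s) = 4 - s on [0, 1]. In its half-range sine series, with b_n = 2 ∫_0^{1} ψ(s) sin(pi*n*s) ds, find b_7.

2/pi

b_7 = 2 ∫_0^{1} (4 - s) sin(7*pi*s) ds.
Integrating by parts (boundary term plus one more integral), an antiderivative of (4 - s) sin(7*pi*s) is s*cos(7*pi*s)/(7*pi) - sin(7*pi*s)/(49*pi**2) - 4*cos(7*pi*s)/(7*pi); evaluating from 0 to 1: ∫_{0}^{1} (4 - s) sin(7*pi*s) ds = (3/(7*pi)) - (-4/(7*pi)) = 1/pi.
Hence b_7 = 2·(1/pi) = 2/pi.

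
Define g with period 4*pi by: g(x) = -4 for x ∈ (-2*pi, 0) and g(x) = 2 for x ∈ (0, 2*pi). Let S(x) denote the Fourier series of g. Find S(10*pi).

x = 10*pi differs from x = 2*pi by 2 full period(s), and the series is 4*pi-periodic.
At x = 2*pi the one-sided limits are g(2*pi^-) = 2 and g(2*pi^+) = -4.
By Dirichlet's theorem the series converges to their average, [(2) + (-4)]/2 = -1.

-1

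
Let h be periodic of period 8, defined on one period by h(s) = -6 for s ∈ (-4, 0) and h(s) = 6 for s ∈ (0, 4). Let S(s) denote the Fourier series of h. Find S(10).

6

s = 10 differs from s = 2 by 1 full period(s), and the series is 8-periodic.
h is continuous at s = 2 with value 6, so the series converges to 6 there.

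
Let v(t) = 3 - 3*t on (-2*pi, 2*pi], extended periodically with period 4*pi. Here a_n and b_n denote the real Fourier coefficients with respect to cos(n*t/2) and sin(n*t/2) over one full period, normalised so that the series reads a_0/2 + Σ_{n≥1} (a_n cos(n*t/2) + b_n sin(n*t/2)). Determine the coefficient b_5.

b_5 = (1/(2*pi)) ∫_{-2*pi}^{2*pi} v(t) sin(5*t/2) dt.
Integrating by parts (boundary term plus one more integral), an antiderivative of (3 - 3*t) sin(5*t/2) is 6*t*cos(5*t/2)/5 - 12*sin(5*t/2)/25 - 6*cos(5*t/2)/5; evaluating from -2*pi to 2*pi: ∫_{-2*pi}^{2*pi} (3 - 3*t) sin(5*t/2) dt = (6/5 - 12*pi/5) - (6/5 + 12*pi/5) = -24*pi/5.
Hence b_5 = (1/(2*pi))·(-24*pi/5) = -12/5.

-12/5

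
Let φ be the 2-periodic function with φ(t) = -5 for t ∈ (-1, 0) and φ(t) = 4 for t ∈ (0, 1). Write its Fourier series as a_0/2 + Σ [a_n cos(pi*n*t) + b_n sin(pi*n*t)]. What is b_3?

b_3 = ∫_{-1}^{1} φ(t) sin(3*pi*t) dt.
Split the integral at the breakpoints.
Directly, an antiderivative of (-5) sin(3*pi*t) is 5*cos(3*pi*t)/(3*pi); evaluating from -1 to 0: ∫_{-1}^{0} (-5) sin(3*pi*t) dt = (5/(3*pi)) - (-5/(3*pi)) = 10/(3*pi).
Directly, an antiderivative of (4) sin(3*pi*t) is -4*cos(3*pi*t)/(3*pi); evaluating from 0 to 1: ∫_{0}^{1} (4) sin(3*pi*t) dt = (4/(3*pi)) - (-4/(3*pi)) = 8/(3*pi).
Summing the pieces gives b_3 = 6/pi.

6/pi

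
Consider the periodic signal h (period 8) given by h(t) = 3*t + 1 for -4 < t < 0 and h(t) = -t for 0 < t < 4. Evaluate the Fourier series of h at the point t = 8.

t = 8 differs from t = 0 by 1 full period(s), and the series is 8-periodic.
At t = 0 the one-sided limits are h(0^-) = 1 and h(0^+) = 0.
By Dirichlet's theorem the series converges to their average, [(1) + (0)]/2 = 1/2.

1/2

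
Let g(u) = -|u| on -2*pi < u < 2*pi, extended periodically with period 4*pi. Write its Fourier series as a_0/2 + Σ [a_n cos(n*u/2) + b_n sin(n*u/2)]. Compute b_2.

b_2 = (1/(2*pi)) ∫_{-2*pi}^{2*pi} g(u) sin(u) du.
g is even and sin(u) is odd, so the integrand is odd over a symmetric interval and the integral vanishes.

0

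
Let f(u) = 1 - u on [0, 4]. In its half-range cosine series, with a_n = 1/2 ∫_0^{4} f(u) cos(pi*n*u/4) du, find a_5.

16/(25*pi**2)

a_5 = 1/2 ∫_0^{4} (1 - u) cos(5*pi*u/4) du.
Integrating by parts (boundary term plus one more integral), an antiderivative of (1 - u) cos(5*pi*u/4) is -4*u*sin(5*pi*u/4)/(5*pi) + 4*sin(5*pi*u/4)/(5*pi) - 16*cos(5*pi*u/4)/(25*pi**2); evaluating from 0 to 4: ∫_{0}^{4} (1 - u) cos(5*pi*u/4) du = (16/(25*pi**2)) - (-16/(25*pi**2)) = 32/(25*pi**2).
Hence a_5 = (1/2)·(32/(25*pi**2)) = 16/(25*pi**2).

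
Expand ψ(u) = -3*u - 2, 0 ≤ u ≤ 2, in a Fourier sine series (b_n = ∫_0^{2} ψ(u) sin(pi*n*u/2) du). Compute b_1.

b_1 = ∫_0^{2} (-3*u - 2) sin(pi*u/2) du.
Integrating by parts (boundary term plus one more integral), an antiderivative of (-3*u - 2) sin(pi*u/2) is 6*u*cos(pi*u/2)/pi - 12*sin(pi*u/2)/pi**2 + 4*cos(pi*u/2)/pi; evaluating from 0 to 2: ∫_{0}^{2} (-3*u - 2) sin(pi*u/2) du = (-16/pi) - (4/pi) = -20/pi.
Hence b_1 = -20/pi.

-20/pi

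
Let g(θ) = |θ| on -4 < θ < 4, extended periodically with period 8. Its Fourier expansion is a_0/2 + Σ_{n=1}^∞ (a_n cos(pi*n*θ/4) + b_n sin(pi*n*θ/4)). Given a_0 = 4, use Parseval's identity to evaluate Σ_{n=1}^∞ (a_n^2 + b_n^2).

Parseval: a_0^2/2 + Σ_{n≥1} (a_n^2+b_n^2) = 1/4 ∫_{-4}^{4} g(θ)^2 dθ = 32/3.
Subtract a_0^2/2 = 8: Σ (a_n^2+b_n^2) = 8/3.

8/3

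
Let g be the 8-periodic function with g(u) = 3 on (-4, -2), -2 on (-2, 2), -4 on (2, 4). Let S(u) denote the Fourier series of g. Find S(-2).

At u = -2 the one-sided limits are g(-2^-) = 3 and g(-2^+) = -2.
By Dirichlet's theorem the series converges to their average, [(3) + (-2)]/2 = 1/2.

1/2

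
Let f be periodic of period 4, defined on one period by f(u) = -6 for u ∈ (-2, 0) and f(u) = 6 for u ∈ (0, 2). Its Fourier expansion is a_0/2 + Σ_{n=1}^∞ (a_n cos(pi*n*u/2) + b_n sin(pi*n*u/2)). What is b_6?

0

b_6 = 1/2 ∫_{-2}^{2} f(u) sin(3*pi*u) du.
f is odd and sin(3*pi*u) is odd, so the integrand is even and b_6 = ∫_0^{2} f(u) sin(3*pi*u) du.
Directly, an antiderivative of (6) sin(3*pi*u) is -2*cos(3*pi*u)/pi; evaluating from 0 to 2: ∫_{0}^{2} (6) sin(3*pi*u) du = (-2/pi) - (-2/pi) = 0.
Hence b_6 = 0.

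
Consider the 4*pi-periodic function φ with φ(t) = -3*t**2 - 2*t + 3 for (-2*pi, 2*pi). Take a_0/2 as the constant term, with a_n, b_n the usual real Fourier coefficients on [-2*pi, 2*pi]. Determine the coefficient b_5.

b_5 = (1/(2*pi)) ∫_{-2*pi}^{2*pi} φ(t) sin(5*t/2) dt.
Integrating by parts twice (tabular method), an antiderivative of (-3*t**2 - 2*t + 3) sin(5*t/2) is 6*t**2*cos(5*t/2)/5 - 24*t*sin(5*t/2)/25 + 4*t*cos(5*t/2)/5 - 8*sin(5*t/2)/25 - 198*cos(5*t/2)/125; evaluating from -2*pi to 2*pi: ∫_{-2*pi}^{2*pi} (-3*t**2 - 2*t + 3) sin(5*t/2) dt = (-24*pi**2/5 - 8*pi/5 + 198/125) - (-24*pi**2/5 + 198/125 + 8*pi/5) = -16*pi/5.
Hence b_5 = (1/(2*pi))·(-16*pi/5) = -8/5.

-8/5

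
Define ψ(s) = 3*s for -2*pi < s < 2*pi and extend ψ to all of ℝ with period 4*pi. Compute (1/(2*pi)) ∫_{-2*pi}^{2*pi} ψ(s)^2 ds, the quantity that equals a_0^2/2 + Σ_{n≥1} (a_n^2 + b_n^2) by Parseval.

(1/(2*pi)) ∫_{-2*pi}^{2*pi} ψ(s)^2 ds = (1/(2*pi)) · (48*pi**3) = 24*pi**2.

24*pi**2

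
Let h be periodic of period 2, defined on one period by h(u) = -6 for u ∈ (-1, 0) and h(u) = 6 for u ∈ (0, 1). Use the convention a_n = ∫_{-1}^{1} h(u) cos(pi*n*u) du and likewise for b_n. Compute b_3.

b_3 = ∫_{-1}^{1} h(u) sin(3*pi*u) du.
h is odd and sin(3*pi*u) is odd, so the integrand is even and b_3 = 2 ∫_0^{1} h(u) sin(3*pi*u) du.
Directly, an antiderivative of (6) sin(3*pi*u) is -2*cos(3*pi*u)/pi; evaluating from 0 to 1: ∫_{0}^{1} (6) sin(3*pi*u) du = (2/pi) - (-2/pi) = 4/pi.
Hence b_3 = 2·(4/pi) = 8/pi.

8/pi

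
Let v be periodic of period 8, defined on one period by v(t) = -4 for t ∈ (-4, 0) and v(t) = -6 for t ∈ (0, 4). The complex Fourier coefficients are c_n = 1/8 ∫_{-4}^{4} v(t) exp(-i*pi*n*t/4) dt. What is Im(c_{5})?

Since v is real-valued, Im(c_{5}) = -1/8 ∫_{-4}^{4} v(t) sin(5*pi*t/4) dt = -b_{5}/2.
Split the integral at the breakpoints.
Directly, an antiderivative of (-4) sin(5*pi*t/4) is 16*cos(5*pi*t/4)/(5*pi); evaluating from -4 to 0: ∫_{-4}^{0} (-4) sin(5*pi*t/4) dt = (16/(5*pi)) - (-16/(5*pi)) = 32/(5*pi).
Directly, an antiderivative of (-6) sin(5*pi*t/4) is 24*cos(5*pi*t/4)/(5*pi); evaluating from 0 to 4: ∫_{0}^{4} (-6) sin(5*pi*t/4) dt = (-24/(5*pi)) - (24/(5*pi)) = -48/(5*pi).
So ∫_{-4}^{4} v(t) sin(5*pi*t/4) dt = -16/(5*pi).
Hence Im(c_{5}) = (-1/8)·(-16/(5*pi)) = 2/(5*pi).

2/(5*pi)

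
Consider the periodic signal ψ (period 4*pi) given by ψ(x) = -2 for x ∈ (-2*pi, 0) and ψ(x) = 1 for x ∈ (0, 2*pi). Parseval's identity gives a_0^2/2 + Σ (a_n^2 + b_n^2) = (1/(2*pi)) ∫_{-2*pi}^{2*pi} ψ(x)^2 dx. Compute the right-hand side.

(1/(2*pi)) ∫_{-2*pi}^{2*pi} ψ(x)^2 dx = (1/(2*pi)) · (10*pi) = 5.

5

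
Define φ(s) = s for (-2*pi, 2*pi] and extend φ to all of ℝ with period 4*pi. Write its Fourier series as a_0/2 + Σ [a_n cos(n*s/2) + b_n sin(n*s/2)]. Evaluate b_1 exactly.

b_1 = (1/(2*pi)) ∫_{-2*pi}^{2*pi} φ(s) sin(s/2) ds.
φ is odd and sin(s/2) is odd, so the integrand is even and b_1 = 1/pi ∫_0^{2*pi} φ(s) sin(s/2) ds.
Integrating by parts (boundary term plus one more integral), an antiderivative of (s) sin(s/2) is -2*s*cos(s/2) + 4*sin(s/2); evaluating from 0 to 2*pi: ∫_{0}^{2*pi} (s) sin(s/2) ds = (4*pi) - (0) = 4*pi.
Hence b_1 = (1/pi)·(4*pi) = 4.

4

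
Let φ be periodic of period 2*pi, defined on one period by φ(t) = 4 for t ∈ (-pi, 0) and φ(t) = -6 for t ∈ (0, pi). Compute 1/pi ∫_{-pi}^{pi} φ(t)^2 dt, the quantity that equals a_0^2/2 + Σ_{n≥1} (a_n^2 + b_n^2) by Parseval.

1/pi ∫_{-pi}^{pi} φ(t)^2 dt = 1/pi · (52*pi) = 52.

52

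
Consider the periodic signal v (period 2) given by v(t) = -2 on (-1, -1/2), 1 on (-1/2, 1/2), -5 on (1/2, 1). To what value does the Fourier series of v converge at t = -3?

t = -3 differs from t = -1 by -1 full period(s), and the series is 2-periodic.
At t = -1 the one-sided limits are v(-1^-) = -5 and v(-1^+) = -2.
By Dirichlet's theorem the series converges to their average, [(-5) + (-2)]/2 = -7/2.

-7/2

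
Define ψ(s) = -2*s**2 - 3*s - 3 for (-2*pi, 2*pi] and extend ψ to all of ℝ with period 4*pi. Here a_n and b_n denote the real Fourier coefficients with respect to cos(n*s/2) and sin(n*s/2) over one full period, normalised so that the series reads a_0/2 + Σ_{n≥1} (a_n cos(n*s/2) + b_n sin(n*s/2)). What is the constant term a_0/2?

-8*pi**2/3 - 3

a_0 = (1/(2*pi)) ∫_{-2*pi}^{2*pi} ψ(s) ds = (1/(2*pi)) · (-32*pi**3/3 - 12*pi) = -16*pi**2/3 - 6.
So the constant term a_0/2 = -8*pi**2/3 - 3.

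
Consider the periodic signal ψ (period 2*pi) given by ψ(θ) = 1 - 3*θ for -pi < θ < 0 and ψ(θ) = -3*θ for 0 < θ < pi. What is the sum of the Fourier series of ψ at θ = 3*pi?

1/2

θ = 3*pi differs from θ = -pi by 2 full period(s), and the series is 2*pi-periodic.
At θ = -pi the one-sided limits are ψ(-pi^-) = -3*pi and ψ(-pi^+) = 1 + 3*pi.
By Dirichlet's theorem the series converges to their average, [(-3*pi) + (1 + 3*pi)]/2 = 1/2.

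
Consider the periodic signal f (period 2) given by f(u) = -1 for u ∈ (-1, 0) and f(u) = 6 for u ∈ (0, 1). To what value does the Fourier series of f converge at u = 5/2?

6

u = 5/2 differs from u = 1/2 by 1 full period(s), and the series is 2-periodic.
f is continuous at u = 1/2 with value 6, so the series converges to 6 there.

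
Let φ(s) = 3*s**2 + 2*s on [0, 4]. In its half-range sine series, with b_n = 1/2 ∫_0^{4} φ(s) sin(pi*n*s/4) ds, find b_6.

-56/(3*pi)

b_6 = 1/2 ∫_0^{4} (3*s**2 + 2*s) sin(3*pi*s/2) ds.
Integrating by parts twice (tabular method), an antiderivative of (3*s**2 + 2*s) sin(3*pi*s/2) is -2*s**2*cos(3*pi*s/2)/pi + 8*s*sin(3*pi*s/2)/(3*pi**2) - 4*s*cos(3*pi*s/2)/(3*pi) + 8*sin(3*pi*s/2)/(9*pi**2) + 16*cos(3*pi*s/2)/(9*pi**3); evaluating from 0 to 4: ∫_{0}^{4} (3*s**2 + 2*s) sin(3*pi*s/2) ds = (16*(1 - 21*pi**2)/(9*pi**3)) - (16/(9*pi**3)) = -112/(3*pi).
Hence b_6 = (1/2)·(-112/(3*pi)) = -56/(3*pi).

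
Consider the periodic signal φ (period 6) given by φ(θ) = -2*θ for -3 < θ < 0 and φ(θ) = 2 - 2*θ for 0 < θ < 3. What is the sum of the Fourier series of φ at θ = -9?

1

θ = -9 differs from θ = -3 by -1 full period(s), and the series is 6-periodic.
At θ = -3 the one-sided limits are φ(-3^-) = -4 and φ(-3^+) = 6.
By Dirichlet's theorem the series converges to their average, [(-4) + (6)]/2 = 1.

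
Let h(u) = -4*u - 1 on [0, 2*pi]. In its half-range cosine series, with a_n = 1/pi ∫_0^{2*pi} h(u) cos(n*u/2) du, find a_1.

32/pi

a_1 = 1/pi ∫_0^{2*pi} (-4*u - 1) cos(u/2) du.
Integrating by parts (boundary term plus one more integral), an antiderivative of (-4*u - 1) cos(u/2) is -8*u*sin(u/2) - 2*sin(u/2) - 16*cos(u/2); evaluating from 0 to 2*pi: ∫_{0}^{2*pi} (-4*u - 1) cos(u/2) du = (16) - (-16) = 32.
Hence a_1 = (1/pi)·(32) = 32/pi.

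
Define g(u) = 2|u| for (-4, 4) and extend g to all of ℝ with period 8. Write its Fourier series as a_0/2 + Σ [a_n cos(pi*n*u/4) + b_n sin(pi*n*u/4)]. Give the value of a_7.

-32/(49*pi**2)

a_7 = 1/4 ∫_{-4}^{4} g(u) cos(7*pi*u/4) du.
g is even and cos(7*pi*u/4) is even, so the integrand is even and a_7 = 1/2 ∫_0^{4} g(u) cos(7*pi*u/4) du.
Integrating by parts (boundary term plus one more integral), an antiderivative of (2*u) cos(7*pi*u/4) is 8*u*sin(7*pi*u/4)/(7*pi) + 32*cos(7*pi*u/4)/(49*pi**2); evaluating from 0 to 4: ∫_{0}^{4} (2*u) cos(7*pi*u/4) du = (-32/(49*pi**2)) - (32/(49*pi**2)) = -64/(49*pi**2).
Hence a_7 = (1/2)·(-64/(49*pi**2)) = -32/(49*pi**2).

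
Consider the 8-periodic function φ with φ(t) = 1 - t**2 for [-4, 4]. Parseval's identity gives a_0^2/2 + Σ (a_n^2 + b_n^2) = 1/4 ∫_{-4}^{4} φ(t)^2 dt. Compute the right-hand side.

1246/15

1/4 ∫_{-4}^{4} φ(t)^2 dt = 1/4 · (4984/15) = 1246/15.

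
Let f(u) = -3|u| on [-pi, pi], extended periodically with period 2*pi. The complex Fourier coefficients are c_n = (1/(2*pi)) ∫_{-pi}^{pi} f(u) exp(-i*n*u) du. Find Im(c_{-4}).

0

Since f is real-valued, Im(c_{-4}) = -(1/(2*pi)) ∫_{-pi}^{pi} f(u) sin(-4*u) du = b_{4}/2.
(f is even, so the integrand is odd over a symmetric interval and the integral vanishes.)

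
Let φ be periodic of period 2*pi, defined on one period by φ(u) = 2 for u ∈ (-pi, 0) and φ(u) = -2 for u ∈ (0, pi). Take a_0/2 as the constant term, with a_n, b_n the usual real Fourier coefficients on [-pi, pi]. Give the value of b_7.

-8/(7*pi)

b_7 = 1/pi ∫_{-pi}^{pi} φ(u) sin(7*u) du.
φ is odd and sin(7*u) is odd, so the integrand is even and b_7 = 2/pi ∫_0^{pi} φ(u) sin(7*u) du.
Directly, an antiderivative of (-2) sin(7*u) is 2*cos(7*u)/7; evaluating from 0 to pi: ∫_{0}^{pi} (-2) sin(7*u) du = (-2/7) - (2/7) = -4/7.
Hence b_7 = (2/pi)·(-4/7) = -8/(7*pi).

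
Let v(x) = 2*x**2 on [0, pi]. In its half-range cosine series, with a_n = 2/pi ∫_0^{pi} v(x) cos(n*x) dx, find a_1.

-8

a_1 = 2/pi ∫_0^{pi} (2*x**2) cos(x) dx.
Integrating by parts twice (tabular method), an antiderivative of (2*x**2) cos(x) is 2*x**2*sin(x) + 4*x*cos(x) - 4*sin(x); evaluating from 0 to pi: ∫_{0}^{pi} (2*x**2) cos(x) dx = (-4*pi) - (0) = -4*pi.
Hence a_1 = (2/pi)·(-4*pi) = -8.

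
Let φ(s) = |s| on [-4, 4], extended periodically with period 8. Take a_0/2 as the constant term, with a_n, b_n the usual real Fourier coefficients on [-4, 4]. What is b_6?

0

b_6 = 1/4 ∫_{-4}^{4} φ(s) sin(3*pi*s/2) ds.
φ is even and sin(3*pi*s/2) is odd, so the integrand is odd over a symmetric interval and the integral vanishes.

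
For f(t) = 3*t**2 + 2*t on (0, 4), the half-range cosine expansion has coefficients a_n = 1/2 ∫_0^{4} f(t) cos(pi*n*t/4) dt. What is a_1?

a_1 = 1/2 ∫_0^{4} (3*t**2 + 2*t) cos(pi*t/4) dt.
Integrating by parts twice (tabular method), an antiderivative of (3*t**2 + 2*t) cos(pi*t/4) is 12*t**2*sin(pi*t/4)/pi + 8*t*sin(pi*t/4)/pi + 96*t*cos(pi*t/4)/pi**2 - 384*sin(pi*t/4)/pi**3 + 32*cos(pi*t/4)/pi**2; evaluating from 0 to 4: ∫_{0}^{4} (3*t**2 + 2*t) cos(pi*t/4) dt = (-416/pi**2) - (32/pi**2) = -448/pi**2.
Hence a_1 = (1/2)·(-448/pi**2) = -224/pi**2.

-224/pi**2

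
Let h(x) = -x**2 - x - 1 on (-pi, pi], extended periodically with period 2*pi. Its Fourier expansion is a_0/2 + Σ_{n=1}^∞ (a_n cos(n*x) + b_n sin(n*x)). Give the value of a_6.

a_6 = 1/pi ∫_{-pi}^{pi} h(x) cos(6*x) dx.
Integrating by parts twice (tabular method), an antiderivative of (-x**2 - x - 1) cos(6*x) is -x**2*sin(6*x)/6 - x*sin(6*x)/6 - x*cos(6*x)/18 - 17*sin(6*x)/108 - cos(6*x)/36; evaluating from -pi to pi: ∫_{-pi}^{pi} (-x**2 - x - 1) cos(6*x) dx = (-pi/18 - 1/36) - (-1/36 + pi/18) = -pi/9.
Hence a_6 = (1/pi)·(-pi/9) = -1/9.

-1/9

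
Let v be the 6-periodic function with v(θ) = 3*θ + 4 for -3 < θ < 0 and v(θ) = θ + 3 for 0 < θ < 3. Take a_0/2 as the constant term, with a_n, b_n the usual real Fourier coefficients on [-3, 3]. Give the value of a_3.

4/(3*pi**2)

a_3 = 1/3 ∫_{-3}^{3} v(θ) cos(pi*θ) dθ.
Split the integral at the breakpoints.
Integrating by parts (boundary term plus one more integral), an antiderivative of (3*θ + 4) cos(pi*θ) is 3*θ*sin(pi*θ)/pi + 4*sin(pi*θ)/pi + 3*cos(pi*θ)/pi**2; evaluating from -3 to 0: ∫_{-3}^{0} (3*θ + 4) cos(pi*θ) dθ = (3/pi**2) - (-3/pi**2) = 6/pi**2.
Integrating by parts (boundary term plus one more integral), an antiderivative of (θ + 3) cos(pi*θ) is θ*sin(pi*θ)/pi + 3*sin(pi*θ)/pi + cos(pi*θ)/pi**2; evaluating from 0 to 3: ∫_{0}^{3} (θ + 3) cos(pi*θ) dθ = (-1/pi**2) - (pi**(-2)) = -2/pi**2.
Summing the pieces and multiplying by (1/3) gives a_3 = 4/(3*pi**2).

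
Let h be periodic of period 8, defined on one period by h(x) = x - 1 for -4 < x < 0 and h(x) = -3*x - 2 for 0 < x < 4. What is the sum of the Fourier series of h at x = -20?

x = -20 differs from x = -4 by -2 full period(s), and the series is 8-periodic.
At x = -4 the one-sided limits are h(-4^-) = -14 and h(-4^+) = -5.
By Dirichlet's theorem the series converges to their average, [(-14) + (-5)]/2 = -19/2.

-19/2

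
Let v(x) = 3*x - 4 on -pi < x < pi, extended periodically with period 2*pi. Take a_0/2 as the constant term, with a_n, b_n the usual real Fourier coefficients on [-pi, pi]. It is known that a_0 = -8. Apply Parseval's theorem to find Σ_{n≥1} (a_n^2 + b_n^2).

6*pi**2

Parseval: a_0^2/2 + Σ_{n≥1} (a_n^2+b_n^2) = 1/pi ∫_{-pi}^{pi} v(x)^2 dx = 32 + 6*pi**2.
Subtract a_0^2/2 = 32: Σ (a_n^2+b_n^2) = 6*pi**2.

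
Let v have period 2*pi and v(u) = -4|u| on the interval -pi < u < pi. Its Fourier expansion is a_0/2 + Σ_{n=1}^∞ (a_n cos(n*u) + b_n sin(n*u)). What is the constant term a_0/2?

a_0 = 1/pi ∫_{-pi}^{pi} v(u) du = 1/pi · (-4*pi**2) = -4*pi.
So the constant term a_0/2 = -2*pi.

-2*pi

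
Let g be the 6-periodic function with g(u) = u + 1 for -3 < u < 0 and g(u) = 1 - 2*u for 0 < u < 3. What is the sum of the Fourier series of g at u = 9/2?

-1/2

u = 9/2 differs from u = -3/2 by 1 full period(s), and the series is 6-periodic.
g is continuous at u = -3/2 with value -1/2, so the series converges to -1/2 there.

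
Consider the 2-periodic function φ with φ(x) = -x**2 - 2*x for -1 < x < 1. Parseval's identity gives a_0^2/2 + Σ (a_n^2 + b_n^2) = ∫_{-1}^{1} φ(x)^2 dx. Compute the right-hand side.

46/15

∫_{-1}^{1} φ(x)^2 dx = 46/15.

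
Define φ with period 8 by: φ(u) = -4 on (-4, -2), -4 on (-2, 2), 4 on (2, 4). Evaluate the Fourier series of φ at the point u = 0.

φ is continuous at u = 0 with value -4, so the series converges to -4 there.

-4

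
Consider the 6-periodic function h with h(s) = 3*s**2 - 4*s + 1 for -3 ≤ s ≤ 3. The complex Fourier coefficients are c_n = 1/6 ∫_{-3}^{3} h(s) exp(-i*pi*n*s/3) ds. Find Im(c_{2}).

Since h is real-valued, Im(c_{2}) = -1/6 ∫_{-3}^{3} h(s) sin(2*pi*s/3) ds = -b_{2}/2.
Integrating by parts twice (tabular method), an antiderivative of (3*s**2 - 4*s + 1) sin(2*pi*s/3) is -9*s**2*cos(2*pi*s/3)/(2*pi) + 27*s*sin(2*pi*s/3)/(2*pi**2) + 6*s*cos(2*pi*s/3)/pi - 9*sin(2*pi*s/3)/pi**2 - 3*cos(2*pi*s/3)/(2*pi) + 81*cos(2*pi*s/3)/(4*pi**3); evaluating from -3 to 3: ∫_{-3}^{3} (3*s**2 - 4*s + 1) sin(2*pi*s/3) ds = (-24/pi + 81/(4*pi**3)) - (-60/pi + 81/(4*pi**3)) = 36/pi.
Hence Im(c_{2}) = (-1/6)·(36/pi) = -6/pi.

-6/pi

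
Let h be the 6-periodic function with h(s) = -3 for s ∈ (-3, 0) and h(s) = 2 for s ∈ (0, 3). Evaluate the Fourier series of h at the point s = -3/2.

-3

h is continuous at s = -3/2 with value -3, so the series converges to -3 there.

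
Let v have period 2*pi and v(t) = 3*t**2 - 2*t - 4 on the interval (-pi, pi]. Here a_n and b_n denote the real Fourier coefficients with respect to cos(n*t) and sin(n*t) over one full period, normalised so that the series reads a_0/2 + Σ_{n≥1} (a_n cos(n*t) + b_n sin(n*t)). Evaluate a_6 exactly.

a_6 = 1/pi ∫_{-pi}^{pi} v(t) cos(6*t) dt.
Integrating by parts twice (tabular method), an antiderivative of (3*t**2 - 2*t - 4) cos(6*t) is t**2*sin(6*t)/2 - t*sin(6*t)/3 + t*cos(6*t)/6 - 25*sin(6*t)/36 - cos(6*t)/18; evaluating from -pi to pi: ∫_{-pi}^{pi} (3*t**2 - 2*t - 4) cos(6*t) dt = (-1/18 + pi/6) - (-pi/6 - 1/18) = pi/3.
Hence a_6 = (1/pi)·(pi/3) = 1/3.

1/3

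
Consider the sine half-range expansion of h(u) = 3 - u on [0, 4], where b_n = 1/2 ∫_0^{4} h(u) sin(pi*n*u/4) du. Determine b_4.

2/pi

b_4 = 1/2 ∫_0^{4} (3 - u) sin(pi*u) du.
Integrating by parts (boundary term plus one more integral), an antiderivative of (3 - u) sin(pi*u) is u*cos(pi*u)/pi - sin(pi*u)/pi**2 - 3*cos(pi*u)/pi; evaluating from 0 to 4: ∫_{0}^{4} (3 - u) sin(pi*u) du = (1/pi) - (-3/pi) = 4/pi.
Hence b_4 = (1/2)·(4/pi) = 2/pi.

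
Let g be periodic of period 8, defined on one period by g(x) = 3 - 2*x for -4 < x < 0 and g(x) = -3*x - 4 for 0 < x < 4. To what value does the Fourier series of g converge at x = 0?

At x = 0 the one-sided limits are g(0^-) = 3 and g(0^+) = -4.
By Dirichlet's theorem the series converges to their average, [(3) + (-4)]/2 = -1/2.

-1/2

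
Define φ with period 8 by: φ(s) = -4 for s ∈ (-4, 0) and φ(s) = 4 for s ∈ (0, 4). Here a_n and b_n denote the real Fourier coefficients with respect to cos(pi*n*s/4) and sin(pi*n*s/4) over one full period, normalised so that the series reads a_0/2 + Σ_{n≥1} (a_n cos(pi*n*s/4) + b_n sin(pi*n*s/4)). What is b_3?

16/(3*pi)

b_3 = 1/4 ∫_{-4}^{4} φ(s) sin(3*pi*s/4) ds.
φ is odd and sin(3*pi*s/4) is odd, so the integrand is even and b_3 = 1/2 ∫_0^{4} φ(s) sin(3*pi*s/4) ds.
Directly, an antiderivative of (4) sin(3*pi*s/4) is -16*cos(3*pi*s/4)/(3*pi); evaluating from 0 to 4: ∫_{0}^{4} (4) sin(3*pi*s/4) ds = (16/(3*pi)) - (-16/(3*pi)) = 32/(3*pi).
Hence b_3 = (1/2)·(32/(3*pi)) = 16/(3*pi).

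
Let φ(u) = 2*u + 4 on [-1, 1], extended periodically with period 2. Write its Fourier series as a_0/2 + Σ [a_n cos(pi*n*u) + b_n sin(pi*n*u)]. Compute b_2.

b_2 = ∫_{-1}^{1} φ(u) sin(2*pi*u) du.
Integrating by parts (boundary term plus one more integral), an antiderivative of (2*u + 4) sin(2*pi*u) is -u*cos(2*pi*u)/pi + sin(2*pi*u)/(2*pi**2) - 2*cos(2*pi*u)/pi; evaluating from -1 to 1: ∫_{-1}^{1} (2*u + 4) sin(2*pi*u) du = (-3/pi) - (-1/pi) = -2/pi.
Hence b_2 = -2/pi.

-2/pi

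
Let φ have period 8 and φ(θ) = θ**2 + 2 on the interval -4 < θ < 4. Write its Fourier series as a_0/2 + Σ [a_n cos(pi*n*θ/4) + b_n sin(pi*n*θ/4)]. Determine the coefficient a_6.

a_6 = 1/4 ∫_{-4}^{4} φ(θ) cos(3*pi*θ/2) dθ.
φ is even and cos(3*pi*θ/2) is even, so the integrand is even and a_6 = 1/2 ∫_0^{4} φ(θ) cos(3*pi*θ/2) dθ.
Integrating by parts twice (tabular method), an antiderivative of (θ**2 + 2) cos(3*pi*θ/2) is 2*θ**2*sin(3*pi*θ/2)/(3*pi) + 8*θ*cos(3*pi*θ/2)/(9*pi**2) - 16*sin(3*pi*θ/2)/(27*pi**3) + 4*sin(3*pi*θ/2)/(3*pi); evaluating from 0 to 4: ∫_{0}^{4} (θ**2 + 2) cos(3*pi*θ/2) dθ = (32/(9*pi**2)) - (0) = 32/(9*pi**2).
Hence a_6 = (1/2)·(32/(9*pi**2)) = 16/(9*pi**2).

16/(9*pi**2)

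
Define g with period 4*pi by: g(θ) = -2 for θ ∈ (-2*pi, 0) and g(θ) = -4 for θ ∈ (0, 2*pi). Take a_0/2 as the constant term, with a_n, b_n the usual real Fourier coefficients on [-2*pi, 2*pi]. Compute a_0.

-6

a_0 = (1/(2*pi)) ∫_{-2*pi}^{2*pi} g(θ) dθ = (1/(2*pi)) · (-12*pi) = -6.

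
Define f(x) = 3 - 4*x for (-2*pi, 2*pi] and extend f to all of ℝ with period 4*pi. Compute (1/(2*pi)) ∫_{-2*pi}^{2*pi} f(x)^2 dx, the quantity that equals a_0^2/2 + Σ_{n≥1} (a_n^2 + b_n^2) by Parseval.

(1/(2*pi)) ∫_{-2*pi}^{2*pi} f(x)^2 dx = (1/(2*pi)) · (36*pi + 256*pi**3/3) = 18 + 128*pi**2/3.

18 + 128*pi**2/3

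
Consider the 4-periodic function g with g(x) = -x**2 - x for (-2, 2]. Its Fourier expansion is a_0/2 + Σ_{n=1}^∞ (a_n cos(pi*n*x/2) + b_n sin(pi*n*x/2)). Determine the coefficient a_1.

16/pi**2

a_1 = 1/2 ∫_{-2}^{2} g(x) cos(pi*x/2) dx.
Integrating by parts twice (tabular method), an antiderivative of (-x**2 - x) cos(pi*x/2) is -2*x**2*sin(pi*x/2)/pi - 2*x*sin(pi*x/2)/pi - 8*x*cos(pi*x/2)/pi**2 + 16*sin(pi*x/2)/pi**3 - 4*cos(pi*x/2)/pi**2; evaluating from -2 to 2: ∫_{-2}^{2} (-x**2 - x) cos(pi*x/2) dx = (20/pi**2) - (-12/pi**2) = 32/pi**2.
Hence a_1 = (1/2)·(32/pi**2) = 16/pi**2.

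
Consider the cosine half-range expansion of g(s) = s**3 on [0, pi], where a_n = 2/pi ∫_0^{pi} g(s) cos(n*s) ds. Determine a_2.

a_2 = 2/pi ∫_0^{pi} (s**3) cos(2*s) ds.
Integrating by parts three times (tabular method), an antiderivative of (s**3) cos(2*s) is s**3*sin(2*s)/2 + 3*s**2*cos(2*s)/4 - 3*s*sin(2*s)/4 - 3*cos(2*s)/8; evaluating from 0 to pi: ∫_{0}^{pi} (s**3) cos(2*s) ds = (-3/8 + 3*pi**2/4) - (-3/8) = 3*pi**2/4.
Hence a_2 = (2/pi)·(3*pi**2/4) = 3*pi/2.

3*pi/2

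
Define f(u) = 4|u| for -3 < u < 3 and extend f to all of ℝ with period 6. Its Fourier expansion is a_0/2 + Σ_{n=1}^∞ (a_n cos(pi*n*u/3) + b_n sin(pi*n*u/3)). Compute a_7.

-48/(49*pi**2)

a_7 = 1/3 ∫_{-3}^{3} f(u) cos(7*pi*u/3) du.
f is even and cos(7*pi*u/3) is even, so the integrand is even and a_7 = 2/3 ∫_0^{3} f(u) cos(7*pi*u/3) du.
Integrating by parts (boundary term plus one more integral), an antiderivative of (4*u) cos(7*pi*u/3) is 12*u*sin(7*pi*u/3)/(7*pi) + 36*cos(7*pi*u/3)/(49*pi**2); evaluating from 0 to 3: ∫_{0}^{3} (4*u) cos(7*pi*u/3) du = (-36/(49*pi**2)) - (36/(49*pi**2)) = -72/(49*pi**2).
Hence a_7 = (2/3)·(-72/(49*pi**2)) = -48/(49*pi**2).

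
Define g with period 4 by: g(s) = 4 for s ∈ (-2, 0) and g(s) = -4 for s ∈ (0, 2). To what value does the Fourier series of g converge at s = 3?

s = 3 differs from s = -1 by 1 full period(s), and the series is 4-periodic.
g is continuous at s = -1 with value 4, so the series converges to 4 there.

4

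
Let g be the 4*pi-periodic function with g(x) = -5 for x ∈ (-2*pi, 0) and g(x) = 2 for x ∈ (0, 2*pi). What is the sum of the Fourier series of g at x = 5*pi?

x = 5*pi differs from x = pi by 1 full period(s), and the series is 4*pi-periodic.
g is continuous at x = pi with value 2, so the series converges to 2 there.

2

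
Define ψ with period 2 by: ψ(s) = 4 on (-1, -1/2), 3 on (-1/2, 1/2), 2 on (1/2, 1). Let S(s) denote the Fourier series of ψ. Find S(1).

3

s = 1 differs from s = -1 by 1 full period(s), and the series is 2-periodic.
At s = -1 the one-sided limits are ψ(-1^-) = 2 and ψ(-1^+) = 4.
By Dirichlet's theorem the series converges to their average, [(2) + (4)]/2 = 3.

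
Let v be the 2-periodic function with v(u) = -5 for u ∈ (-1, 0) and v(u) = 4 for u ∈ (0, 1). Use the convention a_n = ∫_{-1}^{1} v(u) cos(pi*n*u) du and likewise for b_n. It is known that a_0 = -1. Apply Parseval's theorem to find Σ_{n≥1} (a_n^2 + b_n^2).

Parseval: a_0^2/2 + Σ_{n≥1} (a_n^2+b_n^2) = ∫_{-1}^{1} v(u)^2 du = 41.
Subtract a_0^2/2 = 1/2: Σ (a_n^2+b_n^2) = 81/2.

81/2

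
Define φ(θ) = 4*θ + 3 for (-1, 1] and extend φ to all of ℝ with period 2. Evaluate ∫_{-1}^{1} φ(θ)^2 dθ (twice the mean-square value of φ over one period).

∫_{-1}^{1} φ(θ)^2 dθ = 86/3.

86/3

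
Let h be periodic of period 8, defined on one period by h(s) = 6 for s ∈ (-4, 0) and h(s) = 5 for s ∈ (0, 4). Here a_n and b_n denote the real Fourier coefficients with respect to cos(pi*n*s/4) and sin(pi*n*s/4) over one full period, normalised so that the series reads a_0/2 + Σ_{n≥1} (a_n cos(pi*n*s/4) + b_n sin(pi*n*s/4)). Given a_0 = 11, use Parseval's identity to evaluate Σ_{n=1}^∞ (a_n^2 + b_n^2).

Parseval: a_0^2/2 + Σ_{n≥1} (a_n^2+b_n^2) = 1/4 ∫_{-4}^{4} h(s)^2 ds = 61.
Subtract a_0^2/2 = 121/2: Σ (a_n^2+b_n^2) = 1/2.

1/2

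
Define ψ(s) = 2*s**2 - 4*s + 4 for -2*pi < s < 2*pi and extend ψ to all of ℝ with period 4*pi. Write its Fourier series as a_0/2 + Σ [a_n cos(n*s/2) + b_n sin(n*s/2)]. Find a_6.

8/9

a_6 = (1/(2*pi)) ∫_{-2*pi}^{2*pi} ψ(s) cos(3*s) ds.
Integrating by parts twice (tabular method), an antiderivative of (2*s**2 - 4*s + 4) cos(3*s) is 2*s**2*sin(3*s)/3 - 4*s*sin(3*s)/3 + 4*s*cos(3*s)/9 + 32*sin(3*s)/27 - 4*cos(3*s)/9; evaluating from -2*pi to 2*pi: ∫_{-2*pi}^{2*pi} (2*s**2 - 4*s + 4) cos(3*s) ds = (-4/9 + 8*pi/9) - (-8*pi/9 - 4/9) = 16*pi/9.
Hence a_6 = (1/(2*pi))·(16*pi/9) = 8/9.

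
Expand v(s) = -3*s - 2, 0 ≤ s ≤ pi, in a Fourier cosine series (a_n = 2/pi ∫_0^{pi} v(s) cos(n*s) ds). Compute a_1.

a_1 = 2/pi ∫_0^{pi} (-3*s - 2) cos(s) ds.
Integrating by parts (boundary term plus one more integral), an antiderivative of (-3*s - 2) cos(s) is -3*s*sin(s) - 2*sin(s) - 3*cos(s); evaluating from 0 to pi: ∫_{0}^{pi} (-3*s - 2) cos(s) ds = (3) - (-3) = 6.
Hence a_1 = (2/pi)·(6) = 12/pi.

12/pi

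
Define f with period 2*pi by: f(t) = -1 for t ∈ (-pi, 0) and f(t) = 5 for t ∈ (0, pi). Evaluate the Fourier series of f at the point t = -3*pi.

t = -3*pi differs from t = -pi by -1 full period(s), and the series is 2*pi-periodic.
At t = -pi the one-sided limits are f(-pi^-) = 5 and f(-pi^+) = -1.
By Dirichlet's theorem the series converges to their average, [(5) + (-1)]/2 = 2.

2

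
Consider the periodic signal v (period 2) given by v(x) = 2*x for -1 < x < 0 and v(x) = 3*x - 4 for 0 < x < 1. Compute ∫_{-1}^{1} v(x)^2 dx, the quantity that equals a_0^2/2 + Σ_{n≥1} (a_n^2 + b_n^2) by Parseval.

∫_{-1}^{1} v(x)^2 dx = 25/3.

25/3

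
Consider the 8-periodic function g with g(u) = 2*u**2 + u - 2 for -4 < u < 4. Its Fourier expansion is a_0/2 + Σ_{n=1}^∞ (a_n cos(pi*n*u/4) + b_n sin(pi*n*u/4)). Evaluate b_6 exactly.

b_6 = 1/4 ∫_{-4}^{4} g(u) sin(3*pi*u/2) du.
Integrating by parts twice (tabular method), an antiderivative of (2*u**2 + u - 2) sin(3*pi*u/2) is -4*u**2*cos(3*pi*u/2)/(3*pi) + 16*u*sin(3*pi*u/2)/(9*pi**2) - 2*u*cos(3*pi*u/2)/(3*pi) + 4*sin(3*pi*u/2)/(9*pi**2) + 32*cos(3*pi*u/2)/(27*pi**3) + 4*cos(3*pi*u/2)/(3*pi); evaluating from -4 to 4: ∫_{-4}^{4} (2*u**2 + u - 2) sin(3*pi*u/2) du = (4*(8 - 153*pi**2)/(27*pi**3)) - (4*(8 - 117*pi**2)/(27*pi**3)) = -16/(3*pi).
Hence b_6 = (1/4)·(-16/(3*pi)) = -4/(3*pi).

-4/(3*pi)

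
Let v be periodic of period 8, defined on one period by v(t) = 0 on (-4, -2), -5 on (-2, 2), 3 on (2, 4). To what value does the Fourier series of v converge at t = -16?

-5

t = -16 differs from t = 0 by -2 full period(s), and the series is 8-periodic.
v is continuous at t = 0 with value -5, so the series converges to -5 there.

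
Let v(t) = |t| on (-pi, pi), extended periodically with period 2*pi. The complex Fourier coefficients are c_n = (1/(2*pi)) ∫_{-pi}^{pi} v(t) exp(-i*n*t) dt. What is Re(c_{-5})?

Since v is real-valued, Re(c_{-5}) = (1/(2*pi)) ∫_{-pi}^{pi} v(t) cos(-5*t) dt = a_{5}/2.
v is even and cos(-5*t) is even, so the integrand is even: ∫_{-pi}^{pi} v(t) cos(-5*t) dt = 2∫_0^{pi} v(t) cos(-5*t) dt.
Integrating by parts (boundary term plus one more integral), an antiderivative of (t) cos(-5*t) is t*sin(5*t)/5 + cos(5*t)/25; evaluating from 0 to pi: ∫_{0}^{pi} (t) cos(-5*t) dt = (-1/25) - (1/25) = -2/25.
So ∫_{-pi}^{pi} v(t) cos(-5*t) dt = -4/25.
Hence Re(c_{-5}) = (1/(2*pi))·(-4/25) = -2/(25*pi).

-2/(25*pi)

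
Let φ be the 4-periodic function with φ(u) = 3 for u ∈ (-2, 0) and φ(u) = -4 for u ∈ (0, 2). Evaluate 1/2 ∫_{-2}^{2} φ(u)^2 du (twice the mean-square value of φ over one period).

1/2 ∫_{-2}^{2} φ(u)^2 du = 1/2 · (50) = 25.

25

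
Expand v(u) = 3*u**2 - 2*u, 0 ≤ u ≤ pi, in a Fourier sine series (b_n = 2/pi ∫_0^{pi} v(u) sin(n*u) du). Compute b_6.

2/3 - pi

b_6 = 2/pi ∫_0^{pi} (3*u**2 - 2*u) sin(6*u) du.
Integrating by parts twice (tabular method), an antiderivative of (3*u**2 - 2*u) sin(6*u) is -u**2*cos(6*u)/2 + u*sin(6*u)/6 + u*cos(6*u)/3 - sin(6*u)/18 + cos(6*u)/36; evaluating from 0 to pi: ∫_{0}^{pi} (3*u**2 - 2*u) sin(6*u) du = (-pi**2/2 + 1/36 + pi/3) - (1/36) = pi*(2 - 3*pi)/6.
Hence b_6 = (2/pi)·(pi*(2 - 3*pi)/6) = 2/3 - pi.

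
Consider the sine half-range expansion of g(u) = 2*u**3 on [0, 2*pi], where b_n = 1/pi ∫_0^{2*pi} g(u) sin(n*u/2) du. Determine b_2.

b_2 = 1/pi ∫_0^{2*pi} (2*u**3) sin(u) du.
Integrating by parts three times (tabular method), an antiderivative of (2*u**3) sin(u) is -2*u**3*cos(u) + 6*u**2*sin(u) + 12*u*cos(u) - 12*sin(u); evaluating from 0 to 2*pi: ∫_{0}^{2*pi} (2*u**3) sin(u) du = (-16*pi**3 + 24*pi) - (0) = -16*pi**3 + 24*pi.
Hence b_2 = (1/pi)·(-16*pi**3 + 24*pi) = 24 - 16*pi**2.

24 - 16*pi**2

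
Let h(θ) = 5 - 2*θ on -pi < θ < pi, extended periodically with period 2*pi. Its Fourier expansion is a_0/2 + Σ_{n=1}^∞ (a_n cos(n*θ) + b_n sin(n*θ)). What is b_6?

2/3

b_6 = 1/pi ∫_{-pi}^{pi} h(θ) sin(6*θ) dθ.
Integrating by parts (boundary term plus one more integral), an antiderivative of (5 - 2*θ) sin(6*θ) is θ*cos(6*θ)/3 - sin(6*θ)/18 - 5*cos(6*θ)/6; evaluating from -pi to pi: ∫_{-pi}^{pi} (5 - 2*θ) sin(6*θ) dθ = (-5/6 + pi/3) - (-pi/3 - 5/6) = 2*pi/3.
Hence b_6 = (1/pi)·(2*pi/3) = 2/3.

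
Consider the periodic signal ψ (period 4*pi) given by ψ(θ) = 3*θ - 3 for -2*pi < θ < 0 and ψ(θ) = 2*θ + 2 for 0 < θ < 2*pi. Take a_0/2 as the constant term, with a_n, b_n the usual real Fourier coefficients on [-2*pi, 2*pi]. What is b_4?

-5/2

b_4 = (1/(2*pi)) ∫_{-2*pi}^{2*pi} ψ(θ) sin(2*θ) dθ.
Split the integral at the breakpoints.
Integrating by parts (boundary term plus one more integral), an antiderivative of (3*θ - 3) sin(2*θ) is -3*θ*cos(2*θ)/2 + 3*sin(2*θ)/4 + 3*cos(2*θ)/2; evaluating from -2*pi to 0: ∫_{-2*pi}^{0} (3*θ - 3) sin(2*θ) dθ = (3/2) - (3/2 + 3*pi) = -3*pi.
Integrating by parts (boundary term plus one more integral), an antiderivative of (2*θ + 2) sin(2*θ) is -θ*cos(2*θ) + sin(2*θ)/2 - cos(2*θ); evaluating from 0 to 2*pi: ∫_{0}^{2*pi} (2*θ + 2) sin(2*θ) dθ = (-2*pi - 1) - (-1) = -2*pi.
Summing the pieces and multiplying by (1/(2*pi)) gives b_4 = -5/2.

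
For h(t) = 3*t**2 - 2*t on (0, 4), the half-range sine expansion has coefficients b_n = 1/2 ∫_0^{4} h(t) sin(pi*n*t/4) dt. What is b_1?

b_1 = 1/2 ∫_0^{4} (3*t**2 - 2*t) sin(pi*t/4) dt.
Integrating by parts twice (tabular method), an antiderivative of (3*t**2 - 2*t) sin(pi*t/4) is -12*t**2*cos(pi*t/4)/pi + 96*t*sin(pi*t/4)/pi**2 + 8*t*cos(pi*t/4)/pi - 32*sin(pi*t/4)/pi**2 + 384*cos(pi*t/4)/pi**3; evaluating from 0 to 4: ∫_{0}^{4} (3*t**2 - 2*t) sin(pi*t/4) dt = (-384/pi**3 + 160/pi) - (384/pi**3) = -768/pi**3 + 160/pi.
Hence b_1 = (1/2)·(-768/pi**3 + 160/pi) = -384/pi**3 + 80/pi.

-384/pi**3 + 80/pi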